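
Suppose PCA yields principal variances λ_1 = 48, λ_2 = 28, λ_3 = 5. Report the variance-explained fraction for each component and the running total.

Step 1 — total variance = trace(Sigma) = Σ λ_i = 48 + 28 + 5 = 81.

Step 2 — fraction explained by component i = λ_i / Σ λ:
  PC1: 48/81 = 0.5926
  PC2: 28/81 = 0.3457
  PC3: 5/81 = 0.0617

Step 3 — cumulative fraction after k components = (λ_1 + ... + λ_k) / Σ λ:
  k = 1: 48/81 = 0.5926
  k = 2: (48 + 28)/81 = 76/81 = 0.9383
  k = 3: (48 + 28 + 5)/81 = 81/81 = 1

Summary (fraction, with percent):

explained: PC1 0.5926 (59.26%), PC2 0.3457 (34.57%), PC3 0.0617 (6.17%);  cumulative: 0.5926, 0.9383, 1


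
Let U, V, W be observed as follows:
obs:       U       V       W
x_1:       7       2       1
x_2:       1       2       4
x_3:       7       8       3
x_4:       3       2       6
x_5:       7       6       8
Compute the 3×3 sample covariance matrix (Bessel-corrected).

Step 1 — column means:
  mean(U) = (7 + 1 + 7 + 3 + 7) / 5 = 25/5 = 5
  mean(V) = (2 + 2 + 8 + 2 + 6) / 5 = 20/5 = 4
  mean(W) = (1 + 4 + 3 + 6 + 8) / 5 = 22/5 = 4.4

Step 2 — sample covariance S[i,j] = (1/(n-1)) · Σ_k (x_{k,i} - mean_i) · (x_{k,j} - mean_j), with n-1 = 4.
  S[U,U] = ((2)·(2) + (-4)·(-4) + (2)·(2) + (-2)·(-2) + (2)·(2)) / 4 = 32/4 = 8
  S[U,V] = ((2)·(-2) + (-4)·(-2) + (2)·(4) + (-2)·(-2) + (2)·(2)) / 4 = 20/4 = 5
  S[U,W] = ((2)·(-3.4) + (-4)·(-0.4) + (2)·(-1.4) + (-2)·(1.6) + (2)·(3.6)) / 4 = -4/4 = -1
  S[V,V] = ((-2)·(-2) + (-2)·(-2) + (4)·(4) + (-2)·(-2) + (2)·(2)) / 4 = 32/4 = 8
  S[V,W] = ((-2)·(-3.4) + (-2)·(-0.4) + (4)·(-1.4) + (-2)·(1.6) + (2)·(3.6)) / 4 = 6/4 = 1.5
  S[W,W] = ((-3.4)·(-3.4) + (-0.4)·(-0.4) + (-1.4)·(-1.4) + (1.6)·(1.6) + (3.6)·(3.6)) / 4 = 29.2/4 = 7.3

S is symmetric (S[j,i] = S[i,j]). Assembling:

S = [[8, 5, -1],
 [5, 8, 1.5],
 [-1, 1.5, 7.3]]


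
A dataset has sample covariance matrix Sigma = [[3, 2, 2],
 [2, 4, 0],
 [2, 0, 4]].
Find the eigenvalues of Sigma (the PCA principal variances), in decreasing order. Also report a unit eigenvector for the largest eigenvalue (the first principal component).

Step 1 — characteristic polynomial p(λ) = det(λI - Sigma) = λ³ - tr·λ² + c_1·λ - det, where tr = trace, c_1 = sum of the principal 2×2 minors, det = det(Sigma):
  tr = 3 + 4 + 4 = 11,
  c_1 = (3·4 - (2)²) + (3·4 - (2)²) + (4·4 - (0)²) = 8 + 8 + 16 = 32,
  det = 3·(4·4 - (0)²) - (2)·((2)·4 - (0)·(2)) + (2)·((2)·(0) - 4·(2)) = 3·(16) - (2)·(8) + (2)·(-8) = 16.
  So p(λ) = λ³ - 11λ² + 32λ - 16.
Step 2 — look for an integer root (rational root theorem: any rational root is an integer divisor of 16). Testing λ = 4:
  p(4) = 64 - 176 + 128 - 16 = 0  ✓
  Dividing out (λ - 4): p(λ) = (λ - 4)(λ² - 7λ + 4).
Step 3 — remaining eigenvalues from the quadratic λ² - 7λ + 4 = 0:
  Δ = 7² - 4·4 = 49 - 16 = 33,  λ = (7 ± √33)/2 = (7 ± 5.7446)/2 ≈ 6.3723 or 0.6277.
  Sorted: λ_1 = 6.3723,  λ_2 = 4,  λ_3 = 0.6277  (check: sum = 11 = tr ✓).

Step 4 — unit eigenvector for λ_1 ≈ 6.3723: v spans the null space of (Sigma - λ_1 I), whose rows are
  r_1 = (-3.3723, 2, 2),  r_2 = (2, -2.3723, 0),  r_3 = (2, 0, -2.3723).
  v is orthogonal to every row, so take v ∝ r_1 × r_2 = ((2)·(0) - (2)·(-2.3723), (2)·(2) - (-3.3723)·(0), (-3.3723)·(-2.3723) - (2)·(2)) ≈ (4.7446, 4, 4).
  Let u = (4.7446, 4, 4).
  ||u|| = √((4.7446)² + (4)² + (4)²) = √(54.5109) ≈ 7.3831,  v_1 = u/||u|| ≈ (0.6426, 0.5418, 0.5418) (||v_1|| = 1).

λ_1 = 6.3723,  λ_2 = 4,  λ_3 = 0.6277;  v_1 ≈ (0.6426, 0.5418, 0.5418)


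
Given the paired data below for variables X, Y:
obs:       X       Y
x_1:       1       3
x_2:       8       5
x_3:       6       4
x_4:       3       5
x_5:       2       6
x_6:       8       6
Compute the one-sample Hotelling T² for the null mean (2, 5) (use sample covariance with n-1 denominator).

Step 1 — sample mean vector:
  mean(X) = (1 + 8 + 6 + 3 + 2 + 8) / 6 = 28/6 = 4.6667
  mean(Y) = (3 + 5 + 4 + 5 + 6 + 6) / 6 = 29/6 = 4.8333
  x̄ = (4.6667, 4.8333),  deviation x̄ - mu_0 = (4.6667, 4.8333) - (2, 5) = (2.6667, -0.1667).

Step 2 — sample covariance matrix, S[i,j] = (1/(n-1)) · Σ_k (x_{k,i} - mean_i) · (x_{k,j} - mean_j), divisor n-1 = 5:
  S[X,X] = ((-3.6667)·(-3.6667) + (3.3333)·(3.3333) + (1.3333)·(1.3333) + (-1.6667)·(-1.6667) + (-2.6667)·(-2.6667) + (3.3333)·(3.3333)) / 5 = 47.3333/5 = 9.4667
  S[X,Y] = ((-3.6667)·(-1.8333) + (3.3333)·(0.1667) + (1.3333)·(-0.8333) + (-1.6667)·(0.1667) + (-2.6667)·(1.1667) + (3.3333)·(1.1667)) / 5 = 6.6667/5 = 1.3333
  S[Y,Y] = ((-1.8333)·(-1.8333) + (0.1667)·(0.1667) + (-0.8333)·(-0.8333) + (0.1667)·(0.1667) + (1.1667)·(1.1667) + (1.1667)·(1.1667)) / 5 = 6.8333/5 = 1.3667
  S = [[9.4667, 1.3333],
 [1.3333, 1.3667]].

Step 3 — invert S. det(S) = 9.4667·1.3667 - (1.3333)² = 11.16.
  S^{-1} = (1/det) · [[d, -b], [-b, a]] = [[0.1225, -0.1195],
 [-0.1195, 0.8483]].

Step 4 — quadratic form (x̄ - mu_0)^T · S^{-1} · (x̄ - mu_0):
  S^{-1} · (x̄ - mu_0) = (0.3465, -0.46),
  (x̄ - mu_0)^T · [...] = (2.6667)·(0.3465) + (-0.1667)·(-0.46) = 1.0006.

Step 5 — scale by n: T² = 6 · 1.0006 = 6.0036.

T² ≈ 6.0036


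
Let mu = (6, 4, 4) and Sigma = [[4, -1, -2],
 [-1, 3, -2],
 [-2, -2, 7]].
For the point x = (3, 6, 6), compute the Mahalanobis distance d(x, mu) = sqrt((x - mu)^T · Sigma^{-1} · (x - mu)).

Step 1 — centre the observation: (x - mu) = (-3, 2, 2).

Step 2 — invert Sigma (cofactor / det for 3×3, or solve directly):
  Sigma^{-1} = [[0.4146, 0.2683, 0.1951],
 [0.2683, 0.5854, 0.2439],
 [0.1951, 0.2439, 0.2683]].

Step 3 — form the quadratic (x - mu)^T · Sigma^{-1} · (x - mu):
  Sigma^{-1} · (x - mu) = (-0.3171, 0.8537, 0.439).
  (x - mu)^T · [Sigma^{-1} · (x - mu)] = (-3)·(-0.3171) + (2)·(0.8537) + (2)·(0.439) = 3.5366.

Step 4 — take square root: d = √(3.5366) ≈ 1.8806.

d(x, mu) = √(3.5366) ≈ 1.8806


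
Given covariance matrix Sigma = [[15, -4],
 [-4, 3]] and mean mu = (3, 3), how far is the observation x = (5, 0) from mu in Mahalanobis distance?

Step 1 — centre the observation: (x - mu) = (2, -3).

Step 2 — invert Sigma. det(Sigma) = 15·3 - (-4)² = 29.
  Sigma^{-1} = (1/det) · [[d, -b], [-b, a]] = [[0.1034, 0.1379],
 [0.1379, 0.5172]].

Step 3 — form the quadratic (x - mu)^T · Sigma^{-1} · (x - mu):
  Sigma^{-1} · (x - mu) = (-0.2069, -1.2759).
  (x - mu)^T · [Sigma^{-1} · (x - mu)] = (2)·(-0.2069) + (-3)·(-1.2759) = 3.4138.

Step 4 — take square root: d = √(3.4138) ≈ 1.8476.

d(x, mu) = √(3.4138) ≈ 1.8476


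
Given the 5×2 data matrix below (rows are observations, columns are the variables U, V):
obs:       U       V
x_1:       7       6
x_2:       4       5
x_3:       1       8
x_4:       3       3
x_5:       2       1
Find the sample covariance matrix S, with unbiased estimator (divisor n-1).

Step 1 — column means:
  mean(U) = (7 + 4 + 1 + 3 + 2) / 5 = 17/5 = 3.4
  mean(V) = (6 + 5 + 8 + 3 + 1) / 5 = 23/5 = 4.6

Step 2 — sample covariance S[i,j] = (1/(n-1)) · Σ_k (x_{k,i} - mean_i) · (x_{k,j} - mean_j), with n-1 = 4.
  S[U,U] = ((3.6)·(3.6) + (0.6)·(0.6) + (-2.4)·(-2.4) + (-0.4)·(-0.4) + (-1.4)·(-1.4)) / 4 = 21.2/4 = 5.3
  S[U,V] = ((3.6)·(1.4) + (0.6)·(0.4) + (-2.4)·(3.4) + (-0.4)·(-1.6) + (-1.4)·(-3.6)) / 4 = 2.8/4 = 0.7
  S[V,V] = ((1.4)·(1.4) + (0.4)·(0.4) + (3.4)·(3.4) + (-1.6)·(-1.6) + (-3.6)·(-3.6)) / 4 = 29.2/4 = 7.3

S is symmetric (S[j,i] = S[i,j]). Assembling:

S = [[5.3, 0.7],
 [0.7, 7.3]]


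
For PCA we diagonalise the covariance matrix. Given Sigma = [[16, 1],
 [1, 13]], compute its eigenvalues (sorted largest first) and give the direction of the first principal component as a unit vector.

Step 1 — characteristic polynomial of 2×2 Sigma:
  det(Sigma - λI) = λ² - trace · λ + det = 0.
  trace = 16 + 13 = 29, det = 16·13 - (1)² = 207.
Step 2 — discriminant:
  Δ = trace² - 4·det = 841 - 828 = 13.
Step 3 — eigenvalues:
  λ = (trace ± √Δ)/2 = (29 ± 3.6056)/2,
  λ_1 = 16.3028,  λ_2 = 12.6972.

Step 4 — unit eigenvector for λ_1: solve (Sigma - λ_1 I)v = 0. First row:
  (16 - 16.3028)·v_x + (1)·v_y = 0, i.e. (-0.3028)·v_x + (1)·v_y = 0,
  so v ∝ (b, λ_1 - a) = (1, 0.3028) = u.
  ||u|| = √((1)² + (0.3028)²) = √(1.0917) ≈ 1.0448,
  v_1 = u/||u|| ≈ (0.9571, 0.2898) (||v_1|| = 1).

λ_1 = 16.3028,  λ_2 = 12.6972;  v_1 ≈ (0.9571, 0.2898)


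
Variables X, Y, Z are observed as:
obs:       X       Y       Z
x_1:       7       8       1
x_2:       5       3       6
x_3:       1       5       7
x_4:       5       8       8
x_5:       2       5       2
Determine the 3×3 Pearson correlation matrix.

Step 1 — column means:
  mean(X) = (7 + 5 + 1 + 5 + 2) / 5 = 20/5 = 4
  mean(Y) = (8 + 3 + 5 + 8 + 5) / 5 = 29/5 = 5.8
  mean(Z) = (1 + 6 + 7 + 8 + 2) / 5 = 24/5 = 4.8

Step 2 — sample variances and covariances s[i,j] = (1/(n-1)) · Σ_k (x_{k,i} - mean_i) · (x_{k,j} - mean_j), with n-1 = 4:
  s[X,X] = ((3)·(3) + (1)·(1) + (-3)·(-3) + (1)·(1) + (-2)·(-2)) / 4 = 24/4 = 6
  s[X,Y] = ((3)·(2.2) + (1)·(-2.8) + (-3)·(-0.8) + (1)·(2.2) + (-2)·(-0.8)) / 4 = 10/4 = 2.5
  s[X,Z] = ((3)·(-3.8) + (1)·(1.2) + (-3)·(2.2) + (1)·(3.2) + (-2)·(-2.8)) / 4 = -8/4 = -2
  s[Y,Y] = ((2.2)·(2.2) + (-2.8)·(-2.8) + (-0.8)·(-0.8) + (2.2)·(2.2) + (-0.8)·(-0.8)) / 4 = 18.8/4 = 4.7
  s[Y,Z] = ((2.2)·(-3.8) + (-2.8)·(1.2) + (-0.8)·(2.2) + (2.2)·(3.2) + (-0.8)·(-2.8)) / 4 = -4.2/4 = -1.05
  s[Z,Z] = ((-3.8)·(-3.8) + (1.2)·(1.2) + (2.2)·(2.2) + (3.2)·(3.2) + (-2.8)·(-2.8)) / 4 = 38.8/4 = 9.7
  Sample standard deviations s_i = √(s[i,i]):
  s(X) = √(6) = 2.4495
  s(Y) = √(4.7) = 2.1679
  s(Z) = √(9.7) = 3.1145

Step 3 — r_{ij} = s_{ij} / (s_i · s_j):
  r[X,X] = 1 (diagonal).
  r[X,Y] = 2.5 / (2.4495 · 2.1679) = 2.5 / 5.3104 = 0.4708
  r[X,Z] = -2 / (2.4495 · 3.1145) = -2 / 7.6289 = -0.2622
  r[Y,Y] = 1 (diagonal).
  r[Y,Z] = -1.05 / (2.1679 · 3.1145) = -1.05 / 6.752 = -0.1555
  r[Z,Z] = 1 (diagonal).

R is symmetric with unit diagonal. Assembling:

R = [[1, 0.4708, -0.2622],
 [0.4708, 1, -0.1555],
 [-0.2622, -0.1555, 1]]


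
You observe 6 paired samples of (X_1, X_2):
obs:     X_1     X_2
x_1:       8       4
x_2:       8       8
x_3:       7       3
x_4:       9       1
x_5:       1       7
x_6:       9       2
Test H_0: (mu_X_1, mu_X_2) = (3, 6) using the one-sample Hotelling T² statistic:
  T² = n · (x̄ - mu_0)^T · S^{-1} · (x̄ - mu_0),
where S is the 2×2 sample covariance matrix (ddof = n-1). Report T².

Step 1 — sample mean vector:
  mean(X_1) = (8 + 8 + 7 + 9 + 1 + 9) / 6 = 42/6 = 7
  mean(X_2) = (4 + 8 + 3 + 1 + 7 + 2) / 6 = 25/6 = 4.1667
  x̄ = (7, 4.1667),  deviation x̄ - mu_0 = (7, 4.1667) - (3, 6) = (4, -1.8333).

Step 2 — sample covariance matrix, S[i,j] = (1/(n-1)) · Σ_k (x_{k,i} - mean_i) · (x_{k,j} - mean_j), divisor n-1 = 5:
  S[X_1,X_1] = ((1)·(1) + (1)·(1) + (0)·(0) + (2)·(2) + (-6)·(-6) + (2)·(2)) / 5 = 46/5 = 9.2
  S[X_1,X_2] = ((1)·(-0.1667) + (1)·(3.8333) + (0)·(-1.1667) + (2)·(-3.1667) + (-6)·(2.8333) + (2)·(-2.1667)) / 5 = -24/5 = -4.8
  S[X_2,X_2] = ((-0.1667)·(-0.1667) + (3.8333)·(3.8333) + (-1.1667)·(-1.1667) + (-3.1667)·(-3.1667) + (2.8333)·(2.8333) + (-2.1667)·(-2.1667)) / 5 = 38.8333/5 = 7.7667
  S = [[9.2, -4.8],
 [-4.8, 7.7667]].

Step 3 — invert S. det(S) = 9.2·7.7667 - (-4.8)² = 48.4133.
  S^{-1} = (1/det) · [[d, -b], [-b, a]] = [[0.1604, 0.0991],
 [0.0991, 0.19]].

Step 4 — quadratic form (x̄ - mu_0)^T · S^{-1} · (x̄ - mu_0):
  S^{-1} · (x̄ - mu_0) = (0.4599, 0.0482),
  (x̄ - mu_0)^T · [...] = (4)·(0.4599) + (-1.8333)·(0.0482) = 1.7514.

Step 5 — scale by n: T² = 6 · 1.7514 = 10.5081.

T² ≈ 10.5081


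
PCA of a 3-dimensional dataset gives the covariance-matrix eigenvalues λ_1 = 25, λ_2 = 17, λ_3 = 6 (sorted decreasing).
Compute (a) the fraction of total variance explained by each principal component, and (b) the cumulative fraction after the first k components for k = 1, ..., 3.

Step 1 — total variance = trace(Sigma) = Σ λ_i = 25 + 17 + 6 = 48.

Step 2 — fraction explained by component i = λ_i / Σ λ:
  PC1: 25/48 = 0.5208
  PC2: 17/48 = 0.3542
  PC3: 6/48 = 0.125

Step 3 — cumulative fraction after k components = (λ_1 + ... + λ_k) / Σ λ:
  k = 1: 25/48 = 0.5208
  k = 2: (25 + 17)/48 = 42/48 = 0.875
  k = 3: (25 + 17 + 6)/48 = 48/48 = 1

Summary (fraction, with percent):

explained: PC1 0.5208 (52.08%), PC2 0.3542 (35.42%), PC3 0.125 (12.5%);  cumulative: 0.5208, 0.875, 1


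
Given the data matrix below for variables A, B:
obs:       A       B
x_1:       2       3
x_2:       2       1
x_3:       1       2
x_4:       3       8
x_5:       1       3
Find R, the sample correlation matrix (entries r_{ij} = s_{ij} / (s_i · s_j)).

Step 1 — column means:
  mean(A) = (2 + 2 + 1 + 3 + 1) / 5 = 9/5 = 1.8
  mean(B) = (3 + 1 + 2 + 8 + 3) / 5 = 17/5 = 3.4

Step 2 — sample variances and covariances s[i,j] = (1/(n-1)) · Σ_k (x_{k,i} - mean_i) · (x_{k,j} - mean_j), with n-1 = 4:
  s[A,A] = ((0.2)·(0.2) + (0.2)·(0.2) + (-0.8)·(-0.8) + (1.2)·(1.2) + (-0.8)·(-0.8)) / 4 = 2.8/4 = 0.7
  s[A,B] = ((0.2)·(-0.4) + (0.2)·(-2.4) + (-0.8)·(-1.4) + (1.2)·(4.6) + (-0.8)·(-0.4)) / 4 = 6.4/4 = 1.6
  s[B,B] = ((-0.4)·(-0.4) + (-2.4)·(-2.4) + (-1.4)·(-1.4) + (4.6)·(4.6) + (-0.4)·(-0.4)) / 4 = 29.2/4 = 7.3
  Sample standard deviations s_i = √(s[i,i]):
  s(A) = √(0.7) = 0.8367
  s(B) = √(7.3) = 2.7019

Step 3 — r_{ij} = s_{ij} / (s_i · s_j):
  r[A,A] = 1 (diagonal).
  r[A,B] = 1.6 / (0.8367 · 2.7019) = 1.6 / 2.2605 = 0.7078
  r[B,B] = 1 (diagonal).

R is symmetric with unit diagonal. Assembling:

R = [[1, 0.7078],
 [0.7078, 1]]


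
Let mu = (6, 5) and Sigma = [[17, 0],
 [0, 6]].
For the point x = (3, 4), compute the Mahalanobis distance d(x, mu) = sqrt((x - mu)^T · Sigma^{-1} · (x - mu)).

Step 1 — centre the observation: (x - mu) = (-3, -1).

Step 2 — invert Sigma. det(Sigma) = 17·6 - (0)² = 102.
  Sigma^{-1} = (1/det) · [[d, -b], [-b, a]] = [[0.0588, 0],
 [0, 0.1667]].

Step 3 — form the quadratic (x - mu)^T · Sigma^{-1} · (x - mu):
  Sigma^{-1} · (x - mu) = (-0.1765, -0.1667).
  (x - mu)^T · [Sigma^{-1} · (x - mu)] = (-3)·(-0.1765) + (-1)·(-0.1667) = 0.6961.

Step 4 — take square root: d = √(0.6961) ≈ 0.8343.

d(x, mu) = √(0.6961) ≈ 0.8343


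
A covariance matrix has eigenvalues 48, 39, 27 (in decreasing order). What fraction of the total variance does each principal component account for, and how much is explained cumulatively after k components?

Step 1 — total variance = trace(Sigma) = Σ λ_i = 48 + 39 + 27 = 114.

Step 2 — fraction explained by component i = λ_i / Σ λ:
  PC1: 48/114 = 0.4211
  PC2: 39/114 = 0.3421
  PC3: 27/114 = 0.2368

Step 3 — cumulative fraction after k components = (λ_1 + ... + λ_k) / Σ λ:
  k = 1: 48/114 = 0.4211
  k = 2: (48 + 39)/114 = 87/114 = 0.7632
  k = 3: (48 + 39 + 27)/114 = 114/114 = 1

Summary (fraction, with percent):

explained: PC1 0.4211 (42.11%), PC2 0.3421 (34.21%), PC3 0.2368 (23.68%);  cumulative: 0.4211, 0.7632, 1


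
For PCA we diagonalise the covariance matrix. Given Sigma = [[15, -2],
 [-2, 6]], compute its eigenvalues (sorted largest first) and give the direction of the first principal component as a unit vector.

Step 1 — characteristic polynomial of 2×2 Sigma:
  det(Sigma - λI) = λ² - trace · λ + det = 0.
  trace = 15 + 6 = 21, det = 15·6 - (-2)² = 86.
Step 2 — discriminant:
  Δ = trace² - 4·det = 441 - 344 = 97.
Step 3 — eigenvalues:
  λ = (trace ± √Δ)/2 = (21 ± 9.8489)/2,
  λ_1 = 15.4244,  λ_2 = 5.5756.

Step 4 — unit eigenvector for λ_1: solve (Sigma - λ_1 I)v = 0. First row:
  (15 - 15.4244)·v_x + (-2)·v_y = 0, i.e. (-0.4244)·v_x + (-2)·v_y = 0,
  so v ∝ (b, λ_1 - a) = (-2, 0.4244); multiply by -1 so the first entry is positive: u = (2, -0.4244).
  ||u|| = √((2)² + (-0.4244)²) = √(4.1801) ≈ 2.0445,
  v_1 = u/||u|| ≈ (0.9782, -0.2076) (||v_1|| = 1).

λ_1 = 15.4244,  λ_2 = 5.5756;  v_1 ≈ (0.9782, -0.2076)


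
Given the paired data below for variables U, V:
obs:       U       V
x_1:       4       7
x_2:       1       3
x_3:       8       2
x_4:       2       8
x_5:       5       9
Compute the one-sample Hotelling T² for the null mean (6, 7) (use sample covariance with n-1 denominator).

Step 1 — sample mean vector:
  mean(U) = (4 + 1 + 8 + 2 + 5) / 5 = 20/5 = 4
  mean(V) = (7 + 3 + 2 + 8 + 9) / 5 = 29/5 = 5.8
  x̄ = (4, 5.8),  deviation x̄ - mu_0 = (4, 5.8) - (6, 7) = (-2, -1.2).

Step 2 — sample covariance matrix, S[i,j] = (1/(n-1)) · Σ_k (x_{k,i} - mean_i) · (x_{k,j} - mean_j), divisor n-1 = 4:
  S[U,U] = ((0)·(0) + (-3)·(-3) + (4)·(4) + (-2)·(-2) + (1)·(1)) / 4 = 30/4 = 7.5
  S[U,V] = ((0)·(1.2) + (-3)·(-2.8) + (4)·(-3.8) + (-2)·(2.2) + (1)·(3.2)) / 4 = -8/4 = -2
  S[V,V] = ((1.2)·(1.2) + (-2.8)·(-2.8) + (-3.8)·(-3.8) + (2.2)·(2.2) + (3.2)·(3.2)) / 4 = 38.8/4 = 9.7
  S = [[7.5, -2],
 [-2, 9.7]].

Step 3 — invert S. det(S) = 7.5·9.7 - (-2)² = 68.75.
  S^{-1} = (1/det) · [[d, -b], [-b, a]] = [[0.1411, 0.0291],
 [0.0291, 0.1091]].

Step 4 — quadratic form (x̄ - mu_0)^T · S^{-1} · (x̄ - mu_0):
  S^{-1} · (x̄ - mu_0) = (-0.3171, -0.1891),
  (x̄ - mu_0)^T · [...] = (-2)·(-0.3171) + (-1.2)·(-0.1891) = 0.8611.

Step 5 — scale by n: T² = 5 · 0.8611 = 4.3055.

T² ≈ 4.3055


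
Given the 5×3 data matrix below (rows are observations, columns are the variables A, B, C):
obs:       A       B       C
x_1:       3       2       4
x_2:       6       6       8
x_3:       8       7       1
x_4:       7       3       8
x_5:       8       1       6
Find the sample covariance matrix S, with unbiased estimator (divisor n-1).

Step 1 — column means:
  mean(A) = (3 + 6 + 8 + 7 + 8) / 5 = 32/5 = 6.4
  mean(B) = (2 + 6 + 7 + 3 + 1) / 5 = 19/5 = 3.8
  mean(C) = (4 + 8 + 1 + 8 + 6) / 5 = 27/5 = 5.4

Step 2 — sample covariance S[i,j] = (1/(n-1)) · Σ_k (x_{k,i} - mean_i) · (x_{k,j} - mean_j), with n-1 = 4.
  S[A,A] = ((-3.4)·(-3.4) + (-0.4)·(-0.4) + (1.6)·(1.6) + (0.6)·(0.6) + (1.6)·(1.6)) / 4 = 17.2/4 = 4.3
  S[A,B] = ((-3.4)·(-1.8) + (-0.4)·(2.2) + (1.6)·(3.2) + (0.6)·(-0.8) + (1.6)·(-2.8)) / 4 = 5.4/4 = 1.35
  S[A,C] = ((-3.4)·(-1.4) + (-0.4)·(2.6) + (1.6)·(-4.4) + (0.6)·(2.6) + (1.6)·(0.6)) / 4 = -0.8/4 = -0.2
  S[B,B] = ((-1.8)·(-1.8) + (2.2)·(2.2) + (3.2)·(3.2) + (-0.8)·(-0.8) + (-2.8)·(-2.8)) / 4 = 26.8/4 = 6.7
  S[B,C] = ((-1.8)·(-1.4) + (2.2)·(2.6) + (3.2)·(-4.4) + (-0.8)·(2.6) + (-2.8)·(0.6)) / 4 = -9.6/4 = -2.4
  S[C,C] = ((-1.4)·(-1.4) + (2.6)·(2.6) + (-4.4)·(-4.4) + (2.6)·(2.6) + (0.6)·(0.6)) / 4 = 35.2/4 = 8.8

S is symmetric (S[j,i] = S[i,j]). Assembling:

S = [[4.3, 1.35, -0.2],
 [1.35, 6.7, -2.4],
 [-0.2, -2.4, 8.8]]


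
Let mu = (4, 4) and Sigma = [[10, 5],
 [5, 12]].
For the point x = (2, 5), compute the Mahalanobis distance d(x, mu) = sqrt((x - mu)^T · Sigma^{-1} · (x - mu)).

Step 1 — centre the observation: (x - mu) = (-2, 1).

Step 2 — invert Sigma. det(Sigma) = 10·12 - (5)² = 95.
  Sigma^{-1} = (1/det) · [[d, -b], [-b, a]] = [[0.1263, -0.0526],
 [-0.0526, 0.1053]].

Step 3 — form the quadratic (x - mu)^T · Sigma^{-1} · (x - mu):
  Sigma^{-1} · (x - mu) = (-0.3053, 0.2105).
  (x - mu)^T · [Sigma^{-1} · (x - mu)] = (-2)·(-0.3053) + (1)·(0.2105) = 0.8211.

Step 4 — take square root: d = √(0.8211) ≈ 0.9061.

d(x, mu) = √(0.8211) ≈ 0.9061


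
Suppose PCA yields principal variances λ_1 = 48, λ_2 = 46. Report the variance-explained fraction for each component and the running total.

Step 1 — total variance = trace(Sigma) = Σ λ_i = 48 + 46 = 94.

Step 2 — fraction explained by component i = λ_i / Σ λ:
  PC1: 48/94 = 0.5106
  PC2: 46/94 = 0.4894

Step 3 — cumulative fraction after k components = (λ_1 + ... + λ_k) / Σ λ:
  k = 1: 48/94 = 0.5106
  k = 2: (48 + 46)/94 = 94/94 = 1

Summary (fraction, with percent):

explained: PC1 0.5106 (51.06%), PC2 0.4894 (48.94%);  cumulative: 0.5106, 1


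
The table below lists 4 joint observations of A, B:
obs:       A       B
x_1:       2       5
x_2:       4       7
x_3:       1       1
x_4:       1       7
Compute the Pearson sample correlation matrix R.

Step 1 — column means:
  mean(A) = (2 + 4 + 1 + 1) / 4 = 8/4 = 2
  mean(B) = (5 + 7 + 1 + 7) / 4 = 20/4 = 5

Step 2 — sample variances and covariances s[i,j] = (1/(n-1)) · Σ_k (x_{k,i} - mean_i) · (x_{k,j} - mean_j), with n-1 = 3:
  s[A,A] = ((0)·(0) + (2)·(2) + (-1)·(-1) + (-1)·(-1)) / 3 = 6/3 = 2
  s[A,B] = ((0)·(0) + (2)·(2) + (-1)·(-4) + (-1)·(2)) / 3 = 6/3 = 2
  s[B,B] = ((0)·(0) + (2)·(2) + (-4)·(-4) + (2)·(2)) / 3 = 24/3 = 8
  Sample standard deviations s_i = √(s[i,i]):
  s(A) = √(2) = 1.4142
  s(B) = √(8) = 2.8284

Step 3 — r_{ij} = s_{ij} / (s_i · s_j):
  r[A,A] = 1 (diagonal).
  r[A,B] = 2 / (1.4142 · 2.8284) = 2 / 4 = 0.5
  r[B,B] = 1 (diagonal).

R is symmetric with unit diagonal. Assembling:

R = [[1, 0.5],
 [0.5, 1]]


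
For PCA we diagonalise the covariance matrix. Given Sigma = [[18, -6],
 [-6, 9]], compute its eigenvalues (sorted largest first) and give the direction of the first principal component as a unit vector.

Step 1 — characteristic polynomial of 2×2 Sigma:
  det(Sigma - λI) = λ² - trace · λ + det = 0.
  trace = 18 + 9 = 27, det = 18·9 - (-6)² = 126.
Step 2 — discriminant:
  Δ = trace² - 4·det = 729 - 504 = 225.
Step 3 — eigenvalues:
  λ = (trace ± √Δ)/2 = (27 ± 15)/2,
  λ_1 = 21,  λ_2 = 6.

Step 4 — unit eigenvector for λ_1: solve (Sigma - λ_1 I)v = 0. First row:
  (18 - 21)·v_x + (-6)·v_y = 0, i.e. (-3)·v_x + (-6)·v_y = 0,
  so v ∝ (b, λ_1 - a) = (-6, 3); multiply by -1 so the first entry is positive: u = (6, -3).
  ||u|| = √((6)² + (-3)²) = √(45) ≈ 6.7082,
  v_1 = u/||u|| ≈ (0.8944, -0.4472) (||v_1|| = 1).

λ_1 = 21,  λ_2 = 6;  v_1 ≈ (0.8944, -0.4472)


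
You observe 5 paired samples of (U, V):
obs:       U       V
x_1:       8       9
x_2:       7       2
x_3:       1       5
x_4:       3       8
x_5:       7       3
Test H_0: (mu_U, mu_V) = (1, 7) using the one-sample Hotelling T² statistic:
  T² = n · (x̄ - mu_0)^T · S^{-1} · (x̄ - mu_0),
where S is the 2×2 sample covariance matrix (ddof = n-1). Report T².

Step 1 — sample mean vector:
  mean(U) = (8 + 7 + 1 + 3 + 7) / 5 = 26/5 = 5.2
  mean(V) = (9 + 2 + 5 + 8 + 3) / 5 = 27/5 = 5.4
  x̄ = (5.2, 5.4),  deviation x̄ - mu_0 = (5.2, 5.4) - (1, 7) = (4.2, -1.6).

Step 2 — sample covariance matrix, S[i,j] = (1/(n-1)) · Σ_k (x_{k,i} - mean_i) · (x_{k,j} - mean_j), divisor n-1 = 4:
  S[U,U] = ((2.8)·(2.8) + (1.8)·(1.8) + (-4.2)·(-4.2) + (-2.2)·(-2.2) + (1.8)·(1.8)) / 4 = 36.8/4 = 9.2
  S[U,V] = ((2.8)·(3.6) + (1.8)·(-3.4) + (-4.2)·(-0.4) + (-2.2)·(2.6) + (1.8)·(-2.4)) / 4 = -4.4/4 = -1.1
  S[V,V] = ((3.6)·(3.6) + (-3.4)·(-3.4) + (-0.4)·(-0.4) + (2.6)·(2.6) + (-2.4)·(-2.4)) / 4 = 37.2/4 = 9.3
  S = [[9.2, -1.1],
 [-1.1, 9.3]].

Step 3 — invert S. det(S) = 9.2·9.3 - (-1.1)² = 84.35.
  S^{-1} = (1/det) · [[d, -b], [-b, a]] = [[0.1103, 0.013],
 [0.013, 0.1091]].

Step 4 — quadratic form (x̄ - mu_0)^T · S^{-1} · (x̄ - mu_0):
  S^{-1} · (x̄ - mu_0) = (0.4422, -0.1197),
  (x̄ - mu_0)^T · [...] = (4.2)·(0.4422) + (-1.6)·(-0.1197) = 2.0488.

Step 5 — scale by n: T² = 5 · 2.0488 = 10.2442.

T² ≈ 10.2442


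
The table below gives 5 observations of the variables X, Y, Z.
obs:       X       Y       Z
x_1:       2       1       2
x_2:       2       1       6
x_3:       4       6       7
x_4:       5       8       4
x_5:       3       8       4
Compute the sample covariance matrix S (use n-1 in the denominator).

Step 1 — column means:
  mean(X) = (2 + 2 + 4 + 5 + 3) / 5 = 16/5 = 3.2
  mean(Y) = (1 + 1 + 6 + 8 + 8) / 5 = 24/5 = 4.8
  mean(Z) = (2 + 6 + 7 + 4 + 4) / 5 = 23/5 = 4.6

Step 2 — sample covariance S[i,j] = (1/(n-1)) · Σ_k (x_{k,i} - mean_i) · (x_{k,j} - mean_j), with n-1 = 4.
  S[X,X] = ((-1.2)·(-1.2) + (-1.2)·(-1.2) + (0.8)·(0.8) + (1.8)·(1.8) + (-0.2)·(-0.2)) / 4 = 6.8/4 = 1.7
  S[X,Y] = ((-1.2)·(-3.8) + (-1.2)·(-3.8) + (0.8)·(1.2) + (1.8)·(3.2) + (-0.2)·(3.2)) / 4 = 15.2/4 = 3.8
  S[X,Z] = ((-1.2)·(-2.6) + (-1.2)·(1.4) + (0.8)·(2.4) + (1.8)·(-0.6) + (-0.2)·(-0.6)) / 4 = 2.4/4 = 0.6
  S[Y,Y] = ((-3.8)·(-3.8) + (-3.8)·(-3.8) + (1.2)·(1.2) + (3.2)·(3.2) + (3.2)·(3.2)) / 4 = 50.8/4 = 12.7
  S[Y,Z] = ((-3.8)·(-2.6) + (-3.8)·(1.4) + (1.2)·(2.4) + (3.2)·(-0.6) + (3.2)·(-0.6)) / 4 = 3.6/4 = 0.9
  S[Z,Z] = ((-2.6)·(-2.6) + (1.4)·(1.4) + (2.4)·(2.4) + (-0.6)·(-0.6) + (-0.6)·(-0.6)) / 4 = 15.2/4 = 3.8

S is symmetric (S[j,i] = S[i,j]). Assembling:

S = [[1.7, 3.8, 0.6],
 [3.8, 12.7, 0.9],
 [0.6, 0.9, 3.8]]


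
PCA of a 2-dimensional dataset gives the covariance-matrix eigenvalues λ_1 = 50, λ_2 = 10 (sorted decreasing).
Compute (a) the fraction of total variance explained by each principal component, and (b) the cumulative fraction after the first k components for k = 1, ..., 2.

Step 1 — total variance = trace(Sigma) = Σ λ_i = 50 + 10 = 60.

Step 2 — fraction explained by component i = λ_i / Σ λ:
  PC1: 50/60 = 0.8333
  PC2: 10/60 = 0.1667

Step 3 — cumulative fraction after k components = (λ_1 + ... + λ_k) / Σ λ:
  k = 1: 50/60 = 0.8333
  k = 2: (50 + 10)/60 = 60/60 = 1

Summary (fraction, with percent):

explained: PC1 0.8333 (83.33%), PC2 0.1667 (16.67%);  cumulative: 0.8333, 1


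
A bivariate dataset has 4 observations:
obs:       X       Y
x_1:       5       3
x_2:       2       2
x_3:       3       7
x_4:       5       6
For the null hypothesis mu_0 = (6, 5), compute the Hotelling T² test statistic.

Step 1 — sample mean vector:
  mean(X) = (5 + 2 + 3 + 5) / 4 = 15/4 = 3.75
  mean(Y) = (3 + 2 + 7 + 6) / 4 = 18/4 = 4.5
  x̄ = (3.75, 4.5),  deviation x̄ - mu_0 = (3.75, 4.5) - (6, 5) = (-2.25, -0.5).

Step 2 — sample covariance matrix, S[i,j] = (1/(n-1)) · Σ_k (x_{k,i} - mean_i) · (x_{k,j} - mean_j), divisor n-1 = 3:
  S[X,X] = ((1.25)·(1.25) + (-1.75)·(-1.75) + (-0.75)·(-0.75) + (1.25)·(1.25)) / 3 = 6.75/3 = 2.25
  S[X,Y] = ((1.25)·(-1.5) + (-1.75)·(-2.5) + (-0.75)·(2.5) + (1.25)·(1.5)) / 3 = 2.5/3 = 0.8333
  S[Y,Y] = ((-1.5)·(-1.5) + (-2.5)·(-2.5) + (2.5)·(2.5) + (1.5)·(1.5)) / 3 = 17/3 = 5.6667
  S = [[2.25, 0.8333],
 [0.8333, 5.6667]].

Step 3 — invert S. det(S) = 2.25·5.6667 - (0.8333)² = 12.0556.
  S^{-1} = (1/det) · [[d, -b], [-b, a]] = [[0.47, -0.0691],
 [-0.0691, 0.1866]].

Step 4 — quadratic form (x̄ - mu_0)^T · S^{-1} · (x̄ - mu_0):
  S^{-1} · (x̄ - mu_0) = (-1.023, 0.0622),
  (x̄ - mu_0)^T · [...] = (-2.25)·(-1.023) + (-0.5)·(0.0622) = 2.2707.

Step 5 — scale by n: T² = 4 · 2.2707 = 9.0829.

T² ≈ 9.0829


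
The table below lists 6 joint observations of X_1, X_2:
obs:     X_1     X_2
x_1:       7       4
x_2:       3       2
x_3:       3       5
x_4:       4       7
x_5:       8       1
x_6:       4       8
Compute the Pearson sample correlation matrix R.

Step 1 — column means:
  mean(X_1) = (7 + 3 + 3 + 4 + 8 + 4) / 6 = 29/6 = 4.8333
  mean(X_2) = (4 + 2 + 5 + 7 + 1 + 8) / 6 = 27/6 = 4.5

Step 2 — sample variances and covariances s[i,j] = (1/(n-1)) · Σ_k (x_{k,i} - mean_i) · (x_{k,j} - mean_j), with n-1 = 5:
  s[X_1,X_1] = ((2.1667)·(2.1667) + (-1.8333)·(-1.8333) + (-1.8333)·(-1.8333) + (-0.8333)·(-0.8333) + (3.1667)·(3.1667) + (-0.8333)·(-0.8333)) / 5 = 22.8333/5 = 4.5667
  s[X_1,X_2] = ((2.1667)·(-0.5) + (-1.8333)·(-2.5) + (-1.8333)·(0.5) + (-0.8333)·(2.5) + (3.1667)·(-3.5) + (-0.8333)·(3.5)) / 5 = -13.5/5 = -2.7
  s[X_2,X_2] = ((-0.5)·(-0.5) + (-2.5)·(-2.5) + (0.5)·(0.5) + (2.5)·(2.5) + (-3.5)·(-3.5) + (3.5)·(3.5)) / 5 = 37.5/5 = 7.5
  Sample standard deviations s_i = √(s[i,i]):
  s(X_1) = √(4.5667) = 2.137
  s(X_2) = √(7.5) = 2.7386

Step 3 — r_{ij} = s_{ij} / (s_i · s_j):
  r[X_1,X_1] = 1 (diagonal).
  r[X_1,X_2] = -2.7 / (2.137 · 2.7386) = -2.7 / 5.8523 = -0.4614
  r[X_2,X_2] = 1 (diagonal).

R is symmetric with unit diagonal. Assembling:

R = [[1, -0.4614],
 [-0.4614, 1]]


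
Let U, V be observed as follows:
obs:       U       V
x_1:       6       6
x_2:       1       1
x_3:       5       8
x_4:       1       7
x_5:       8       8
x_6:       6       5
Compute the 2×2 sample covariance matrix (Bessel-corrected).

Step 1 — column means:
  mean(U) = (6 + 1 + 5 + 1 + 8 + 6) / 6 = 27/6 = 4.5
  mean(V) = (6 + 1 + 8 + 7 + 8 + 5) / 6 = 35/6 = 5.8333

Step 2 — sample covariance S[i,j] = (1/(n-1)) · Σ_k (x_{k,i} - mean_i) · (x_{k,j} - mean_j), with n-1 = 5.
  S[U,U] = ((1.5)·(1.5) + (-3.5)·(-3.5) + (0.5)·(0.5) + (-3.5)·(-3.5) + (3.5)·(3.5) + (1.5)·(1.5)) / 5 = 41.5/5 = 8.3
  S[U,V] = ((1.5)·(0.1667) + (-3.5)·(-4.8333) + (0.5)·(2.1667) + (-3.5)·(1.1667) + (3.5)·(2.1667) + (1.5)·(-0.8333)) / 5 = 20.5/5 = 4.1
  S[V,V] = ((0.1667)·(0.1667) + (-4.8333)·(-4.8333) + (2.1667)·(2.1667) + (1.1667)·(1.1667) + (2.1667)·(2.1667) + (-0.8333)·(-0.8333)) / 5 = 34.8333/5 = 6.9667

S is symmetric (S[j,i] = S[i,j]). Assembling:

S = [[8.3, 4.1],
 [4.1, 6.9667]]


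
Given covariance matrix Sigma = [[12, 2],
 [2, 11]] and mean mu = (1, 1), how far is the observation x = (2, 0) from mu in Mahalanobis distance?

Step 1 — centre the observation: (x - mu) = (1, -1).

Step 2 — invert Sigma. det(Sigma) = 12·11 - (2)² = 128.
  Sigma^{-1} = (1/det) · [[d, -b], [-b, a]] = [[0.0859, -0.0156],
 [-0.0156, 0.0938]].

Step 3 — form the quadratic (x - mu)^T · Sigma^{-1} · (x - mu):
  Sigma^{-1} · (x - mu) = (0.1016, -0.1094).
  (x - mu)^T · [Sigma^{-1} · (x - mu)] = (1)·(0.1016) + (-1)·(-0.1094) = 0.2109.

Step 4 — take square root: d = √(0.2109) ≈ 0.4593.

d(x, mu) = √(0.2109) ≈ 0.4593


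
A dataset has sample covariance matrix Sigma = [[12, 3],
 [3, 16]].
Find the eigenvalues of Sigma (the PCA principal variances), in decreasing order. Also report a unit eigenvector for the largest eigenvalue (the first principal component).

Step 1 — characteristic polynomial of 2×2 Sigma:
  det(Sigma - λI) = λ² - trace · λ + det = 0.
  trace = 12 + 16 = 28, det = 12·16 - (3)² = 183.
Step 2 — discriminant:
  Δ = trace² - 4·det = 784 - 732 = 52.
Step 3 — eigenvalues:
  λ = (trace ± √Δ)/2 = (28 ± 7.2111)/2,
  λ_1 = 17.6056,  λ_2 = 10.3944.

Step 4 — unit eigenvector for λ_1: solve (Sigma - λ_1 I)v = 0. First row:
  (12 - 17.6056)·v_x + (3)·v_y = 0, i.e. (-5.6056)·v_x + (3)·v_y = 0,
  so v ∝ (b, λ_1 - a) = (3, 5.6056) = u.
  ||u|| = √((3)² + (5.6056)²) = √(40.4222) ≈ 6.3578,
  v_1 = u/||u|| ≈ (0.4719, 0.8817) (||v_1|| = 1).

λ_1 = 17.6056,  λ_2 = 10.3944;  v_1 ≈ (0.4719, 0.8817)


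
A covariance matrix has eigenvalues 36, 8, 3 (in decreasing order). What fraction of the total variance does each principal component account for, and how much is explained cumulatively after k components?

Step 1 — total variance = trace(Sigma) = Σ λ_i = 36 + 8 + 3 = 47.

Step 2 — fraction explained by component i = λ_i / Σ λ:
  PC1: 36/47 = 0.766
  PC2: 8/47 = 0.1702
  PC3: 3/47 = 0.0638

Step 3 — cumulative fraction after k components = (λ_1 + ... + λ_k) / Σ λ:
  k = 1: 36/47 = 0.766
  k = 2: (36 + 8)/47 = 44/47 = 0.9362
  k = 3: (36 + 8 + 3)/47 = 47/47 = 1

Summary (fraction, with percent):

explained: PC1 0.766 (76.6%), PC2 0.1702 (17.02%), PC3 0.0638 (6.38%);  cumulative: 0.766, 0.9362, 1


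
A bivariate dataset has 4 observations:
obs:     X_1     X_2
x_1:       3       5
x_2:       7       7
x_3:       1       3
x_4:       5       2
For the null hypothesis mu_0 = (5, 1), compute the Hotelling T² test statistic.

Step 1 — sample mean vector:
  mean(X_1) = (3 + 7 + 1 + 5) / 4 = 16/4 = 4
  mean(X_2) = (5 + 7 + 3 + 2) / 4 = 17/4 = 4.25
  x̄ = (4, 4.25),  deviation x̄ - mu_0 = (4, 4.25) - (5, 1) = (-1, 3.25).

Step 2 — sample covariance matrix, S[i,j] = (1/(n-1)) · Σ_k (x_{k,i} - mean_i) · (x_{k,j} - mean_j), divisor n-1 = 3:
  S[X_1,X_1] = ((-1)·(-1) + (3)·(3) + (-3)·(-3) + (1)·(1)) / 3 = 20/3 = 6.6667
  S[X_1,X_2] = ((-1)·(0.75) + (3)·(2.75) + (-3)·(-1.25) + (1)·(-2.25)) / 3 = 9/3 = 3
  S[X_2,X_2] = ((0.75)·(0.75) + (2.75)·(2.75) + (-1.25)·(-1.25) + (-2.25)·(-2.25)) / 3 = 14.75/3 = 4.9167
  S = [[6.6667, 3],
 [3, 4.9167]].

Step 3 — invert S. det(S) = 6.6667·4.9167 - (3)² = 23.7778.
  S^{-1} = (1/det) · [[d, -b], [-b, a]] = [[0.2068, -0.1262],
 [-0.1262, 0.2804]].

Step 4 — quadratic form (x̄ - mu_0)^T · S^{-1} · (x̄ - mu_0):
  S^{-1} · (x̄ - mu_0) = (-0.6168, 1.0374),
  (x̄ - mu_0)^T · [...] = (-1)·(-0.6168) + (3.25)·(1.0374) = 3.9883.

Step 5 — scale by n: T² = 4 · 3.9883 = 15.9533.

T² ≈ 15.9533


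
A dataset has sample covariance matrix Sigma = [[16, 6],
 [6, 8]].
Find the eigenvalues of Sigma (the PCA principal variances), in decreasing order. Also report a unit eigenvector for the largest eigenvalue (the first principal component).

Step 1 — characteristic polynomial of 2×2 Sigma:
  det(Sigma - λI) = λ² - trace · λ + det = 0.
  trace = 16 + 8 = 24, det = 16·8 - (6)² = 92.
Step 2 — discriminant:
  Δ = trace² - 4·det = 576 - 368 = 208.
Step 3 — eigenvalues:
  λ = (trace ± √Δ)/2 = (24 ± 14.4222)/2,
  λ_1 = 19.2111,  λ_2 = 4.7889.

Step 4 — unit eigenvector for λ_1: solve (Sigma - λ_1 I)v = 0. First row:
  (16 - 19.2111)·v_x + (6)·v_y = 0, i.e. (-3.2111)·v_x + (6)·v_y = 0,
  so v ∝ (b, λ_1 - a) = (6, 3.2111) = u.
  ||u|| = √((6)² + (3.2111)²) = √(46.3112) ≈ 6.8052,
  v_1 = u/||u|| ≈ (0.8817, 0.4719) (||v_1|| = 1).

λ_1 = 19.2111,  λ_2 = 4.7889;  v_1 ≈ (0.8817, 0.4719)


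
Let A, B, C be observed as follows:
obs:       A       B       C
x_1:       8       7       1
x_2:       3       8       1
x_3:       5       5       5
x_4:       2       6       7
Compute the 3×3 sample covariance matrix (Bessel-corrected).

Step 1 — column means:
  mean(A) = (8 + 3 + 5 + 2) / 4 = 18/4 = 4.5
  mean(B) = (7 + 8 + 5 + 6) / 4 = 26/4 = 6.5
  mean(C) = (1 + 1 + 5 + 7) / 4 = 14/4 = 3.5

Step 2 — sample covariance S[i,j] = (1/(n-1)) · Σ_k (x_{k,i} - mean_i) · (x_{k,j} - mean_j), with n-1 = 3.
  S[A,A] = ((3.5)·(3.5) + (-1.5)·(-1.5) + (0.5)·(0.5) + (-2.5)·(-2.5)) / 3 = 21/3 = 7
  S[A,B] = ((3.5)·(0.5) + (-1.5)·(1.5) + (0.5)·(-1.5) + (-2.5)·(-0.5)) / 3 = 0/3 = 0
  S[A,C] = ((3.5)·(-2.5) + (-1.5)·(-2.5) + (0.5)·(1.5) + (-2.5)·(3.5)) / 3 = -13/3 = -4.3333
  S[B,B] = ((0.5)·(0.5) + (1.5)·(1.5) + (-1.5)·(-1.5) + (-0.5)·(-0.5)) / 3 = 5/3 = 1.6667
  S[B,C] = ((0.5)·(-2.5) + (1.5)·(-2.5) + (-1.5)·(1.5) + (-0.5)·(3.5)) / 3 = -9/3 = -3
  S[C,C] = ((-2.5)·(-2.5) + (-2.5)·(-2.5) + (1.5)·(1.5) + (3.5)·(3.5)) / 3 = 27/3 = 9

S is symmetric (S[j,i] = S[i,j]). Assembling:

S = [[7, 0, -4.3333],
 [0, 1.6667, -3],
 [-4.3333, -3, 9]]


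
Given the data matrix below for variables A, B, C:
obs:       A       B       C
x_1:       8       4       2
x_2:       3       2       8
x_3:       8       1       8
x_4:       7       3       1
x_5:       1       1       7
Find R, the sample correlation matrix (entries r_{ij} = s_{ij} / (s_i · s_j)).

Step 1 — column means:
  mean(A) = (8 + 3 + 8 + 7 + 1) / 5 = 27/5 = 5.4
  mean(B) = (4 + 2 + 1 + 3 + 1) / 5 = 11/5 = 2.2
  mean(C) = (2 + 8 + 8 + 1 + 7) / 5 = 26/5 = 5.2

Step 2 — sample variances and covariances s[i,j] = (1/(n-1)) · Σ_k (x_{k,i} - mean_i) · (x_{k,j} - mean_j), with n-1 = 4:
  s[A,A] = ((2.6)·(2.6) + (-2.4)·(-2.4) + (2.6)·(2.6) + (1.6)·(1.6) + (-4.4)·(-4.4)) / 4 = 41.2/4 = 10.3
  s[A,B] = ((2.6)·(1.8) + (-2.4)·(-0.2) + (2.6)·(-1.2) + (1.6)·(0.8) + (-4.4)·(-1.2)) / 4 = 8.6/4 = 2.15
  s[A,C] = ((2.6)·(-3.2) + (-2.4)·(2.8) + (2.6)·(2.8) + (1.6)·(-4.2) + (-4.4)·(1.8)) / 4 = -22.4/4 = -5.6
  s[B,B] = ((1.8)·(1.8) + (-0.2)·(-0.2) + (-1.2)·(-1.2) + (0.8)·(0.8) + (-1.2)·(-1.2)) / 4 = 6.8/4 = 1.7
  s[B,C] = ((1.8)·(-3.2) + (-0.2)·(2.8) + (-1.2)·(2.8) + (0.8)·(-4.2) + (-1.2)·(1.8)) / 4 = -15.2/4 = -3.8
  s[C,C] = ((-3.2)·(-3.2) + (2.8)·(2.8) + (2.8)·(2.8) + (-4.2)·(-4.2) + (1.8)·(1.8)) / 4 = 46.8/4 = 11.7
  Sample standard deviations s_i = √(s[i,i]):
  s(A) = √(10.3) = 3.2094
  s(B) = √(1.7) = 1.3038
  s(C) = √(11.7) = 3.4205

Step 3 — r_{ij} = s_{ij} / (s_i · s_j):
  r[A,A] = 1 (diagonal).
  r[A,B] = 2.15 / (3.2094 · 1.3038) = 2.15 / 4.1845 = 0.5138
  r[A,C] = -5.6 / (3.2094 · 3.4205) = -5.6 / 10.9777 = -0.5101
  r[B,B] = 1 (diagonal).
  r[B,C] = -3.8 / (1.3038 · 3.4205) = -3.8 / 4.4598 = -0.8521
  r[C,C] = 1 (diagonal).

R is symmetric with unit diagonal. Assembling:

R = [[1, 0.5138, -0.5101],
 [0.5138, 1, -0.8521],
 [-0.5101, -0.8521, 1]]


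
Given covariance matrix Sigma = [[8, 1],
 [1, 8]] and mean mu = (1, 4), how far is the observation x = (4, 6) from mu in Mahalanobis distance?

Step 1 — centre the observation: (x - mu) = (3, 2).

Step 2 — invert Sigma. det(Sigma) = 8·8 - (1)² = 63.
  Sigma^{-1} = (1/det) · [[d, -b], [-b, a]] = [[0.127, -0.0159],
 [-0.0159, 0.127]].

Step 3 — form the quadratic (x - mu)^T · Sigma^{-1} · (x - mu):
  Sigma^{-1} · (x - mu) = (0.3492, 0.2063).
  (x - mu)^T · [Sigma^{-1} · (x - mu)] = (3)·(0.3492) + (2)·(0.2063) = 1.4603.

Step 4 — take square root: d = √(1.4603) ≈ 1.2084.

d(x, mu) = √(1.4603) ≈ 1.2084


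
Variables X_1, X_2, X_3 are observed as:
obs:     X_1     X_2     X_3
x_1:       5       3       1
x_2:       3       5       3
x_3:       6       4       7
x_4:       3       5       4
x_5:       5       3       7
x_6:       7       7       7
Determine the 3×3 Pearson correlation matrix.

Step 1 — column means:
  mean(X_1) = (5 + 3 + 6 + 3 + 5 + 7) / 6 = 29/6 = 4.8333
  mean(X_2) = (3 + 5 + 4 + 5 + 3 + 7) / 6 = 27/6 = 4.5
  mean(X_3) = (1 + 3 + 7 + 4 + 7 + 7) / 6 = 29/6 = 4.8333

Step 2 — sample variances and covariances s[i,j] = (1/(n-1)) · Σ_k (x_{k,i} - mean_i) · (x_{k,j} - mean_j), with n-1 = 5:
  s[X_1,X_1] = ((0.1667)·(0.1667) + (-1.8333)·(-1.8333) + (1.1667)·(1.1667) + (-1.8333)·(-1.8333) + (0.1667)·(0.1667) + (2.1667)·(2.1667)) / 5 = 12.8333/5 = 2.5667
  s[X_1,X_2] = ((0.1667)·(-1.5) + (-1.8333)·(0.5) + (1.1667)·(-0.5) + (-1.8333)·(0.5) + (0.1667)·(-1.5) + (2.1667)·(2.5)) / 5 = 2.5/5 = 0.5
  s[X_1,X_3] = ((0.1667)·(-3.8333) + (-1.8333)·(-1.8333) + (1.1667)·(2.1667) + (-1.8333)·(-0.8333) + (0.1667)·(2.1667) + (2.1667)·(2.1667)) / 5 = 11.8333/5 = 2.3667
  s[X_2,X_2] = ((-1.5)·(-1.5) + (0.5)·(0.5) + (-0.5)·(-0.5) + (0.5)·(0.5) + (-1.5)·(-1.5) + (2.5)·(2.5)) / 5 = 11.5/5 = 2.3
  s[X_2,X_3] = ((-1.5)·(-3.8333) + (0.5)·(-1.8333) + (-0.5)·(2.1667) + (0.5)·(-0.8333) + (-1.5)·(2.1667) + (2.5)·(2.1667)) / 5 = 5.5/5 = 1.1
  s[X_3,X_3] = ((-3.8333)·(-3.8333) + (-1.8333)·(-1.8333) + (2.1667)·(2.1667) + (-0.8333)·(-0.8333) + (2.1667)·(2.1667) + (2.1667)·(2.1667)) / 5 = 32.8333/5 = 6.5667
  Sample standard deviations s_i = √(s[i,i]):
  s(X_1) = √(2.5667) = 1.6021
  s(X_2) = √(2.3) = 1.5166
  s(X_3) = √(6.5667) = 2.5626

Step 3 — r_{ij} = s_{ij} / (s_i · s_j):
  r[X_1,X_1] = 1 (diagonal).
  r[X_1,X_2] = 0.5 / (1.6021 · 1.5166) = 0.5 / 2.4297 = 0.2058
  r[X_1,X_3] = 2.3667 / (1.6021 · 2.5626) = 2.3667 / 4.1054 = 0.5765
  r[X_2,X_2] = 1 (diagonal).
  r[X_2,X_3] = 1.1 / (1.5166 · 2.5626) = 1.1 / 3.8863 = 0.283
  r[X_3,X_3] = 1 (diagonal).

R is symmetric with unit diagonal. Assembling:

R = [[1, 0.2058, 0.5765],
 [0.2058, 1, 0.283],
 [0.5765, 0.283, 1]]


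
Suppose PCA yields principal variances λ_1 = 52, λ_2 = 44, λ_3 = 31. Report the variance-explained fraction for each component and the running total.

Step 1 — total variance = trace(Sigma) = Σ λ_i = 52 + 44 + 31 = 127.

Step 2 — fraction explained by component i = λ_i / Σ λ:
  PC1: 52/127 = 0.4094
  PC2: 44/127 = 0.3465
  PC3: 31/127 = 0.2441

Step 3 — cumulative fraction after k components = (λ_1 + ... + λ_k) / Σ λ:
  k = 1: 52/127 = 0.4094
  k = 2: (52 + 44)/127 = 96/127 = 0.7559
  k = 3: (52 + 44 + 31)/127 = 127/127 = 1

Summary (fraction, with percent):

explained: PC1 0.4094 (40.94%), PC2 0.3465 (34.65%), PC3 0.2441 (24.41%);  cumulative: 0.4094, 0.7559, 1


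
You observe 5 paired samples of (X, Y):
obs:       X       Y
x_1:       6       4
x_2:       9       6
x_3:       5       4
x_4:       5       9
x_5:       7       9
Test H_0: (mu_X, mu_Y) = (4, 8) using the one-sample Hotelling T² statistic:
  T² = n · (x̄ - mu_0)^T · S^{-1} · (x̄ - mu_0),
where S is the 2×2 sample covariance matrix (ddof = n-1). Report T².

Step 1 — sample mean vector:
  mean(X) = (6 + 9 + 5 + 5 + 7) / 5 = 32/5 = 6.4
  mean(Y) = (4 + 6 + 4 + 9 + 9) / 5 = 32/5 = 6.4
  x̄ = (6.4, 6.4),  deviation x̄ - mu_0 = (6.4, 6.4) - (4, 8) = (2.4, -1.6).

Step 2 — sample covariance matrix, S[i,j] = (1/(n-1)) · Σ_k (x_{k,i} - mean_i) · (x_{k,j} - mean_j), divisor n-1 = 4:
  S[X,X] = ((-0.4)·(-0.4) + (2.6)·(2.6) + (-1.4)·(-1.4) + (-1.4)·(-1.4) + (0.6)·(0.6)) / 4 = 11.2/4 = 2.8
  S[X,Y] = ((-0.4)·(-2.4) + (2.6)·(-0.4) + (-1.4)·(-2.4) + (-1.4)·(2.6) + (0.6)·(2.6)) / 4 = 1.2/4 = 0.3
  S[Y,Y] = ((-2.4)·(-2.4) + (-0.4)·(-0.4) + (-2.4)·(-2.4) + (2.6)·(2.6) + (2.6)·(2.6)) / 4 = 25.2/4 = 6.3
  S = [[2.8, 0.3],
 [0.3, 6.3]].

Step 3 — invert S. det(S) = 2.8·6.3 - (0.3)² = 17.55.
  S^{-1} = (1/det) · [[d, -b], [-b, a]] = [[0.359, -0.0171],
 [-0.0171, 0.1595]].

Step 4 — quadratic form (x̄ - mu_0)^T · S^{-1} · (x̄ - mu_0):
  S^{-1} · (x̄ - mu_0) = (0.8889, -0.2963),
  (x̄ - mu_0)^T · [...] = (2.4)·(0.8889) + (-1.6)·(-0.2963) = 2.6074.

Step 5 — scale by n: T² = 5 · 2.6074 = 13.037.

T² ≈ 13.037
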